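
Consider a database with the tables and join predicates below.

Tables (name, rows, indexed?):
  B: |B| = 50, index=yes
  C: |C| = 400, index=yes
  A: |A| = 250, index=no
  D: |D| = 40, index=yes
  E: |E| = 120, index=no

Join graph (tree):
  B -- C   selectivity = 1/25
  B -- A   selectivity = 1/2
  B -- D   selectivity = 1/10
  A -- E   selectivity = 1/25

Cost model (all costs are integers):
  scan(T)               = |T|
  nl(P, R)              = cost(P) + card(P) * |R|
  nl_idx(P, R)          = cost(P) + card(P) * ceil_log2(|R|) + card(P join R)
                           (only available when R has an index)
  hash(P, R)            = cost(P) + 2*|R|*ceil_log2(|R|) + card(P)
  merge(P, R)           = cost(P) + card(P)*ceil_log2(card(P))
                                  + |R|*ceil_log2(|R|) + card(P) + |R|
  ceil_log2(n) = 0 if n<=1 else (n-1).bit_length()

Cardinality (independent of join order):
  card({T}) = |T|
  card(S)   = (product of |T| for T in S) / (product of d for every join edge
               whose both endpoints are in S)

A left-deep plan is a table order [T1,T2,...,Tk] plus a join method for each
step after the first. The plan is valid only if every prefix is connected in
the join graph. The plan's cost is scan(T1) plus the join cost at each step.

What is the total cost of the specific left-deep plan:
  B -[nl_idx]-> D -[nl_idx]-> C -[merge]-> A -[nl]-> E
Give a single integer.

48049400

step 1: scan B: cost=50, card=50
step 2: join D via nl_idx
    card(P join D) = 50*40/(10) = 200
    cost = 50 + 50*6 + 200 = 550
step 3: join C via nl_idx
    card(P join C) = 200*400/(25) = 3200
    cost = 550 + 200*9 + 3200 = 5550
step 4: join A via merge
    card(P join A) = 3200*250/(2) = 400000
    cost = 5550 + 3200*12 + 250*8 + 3200 + 250 = 49400
step 5: join E via nl
    card(P join E) = 400000*120/(25) = 1920000
    cost = 49400 + 400000*120 = 48049400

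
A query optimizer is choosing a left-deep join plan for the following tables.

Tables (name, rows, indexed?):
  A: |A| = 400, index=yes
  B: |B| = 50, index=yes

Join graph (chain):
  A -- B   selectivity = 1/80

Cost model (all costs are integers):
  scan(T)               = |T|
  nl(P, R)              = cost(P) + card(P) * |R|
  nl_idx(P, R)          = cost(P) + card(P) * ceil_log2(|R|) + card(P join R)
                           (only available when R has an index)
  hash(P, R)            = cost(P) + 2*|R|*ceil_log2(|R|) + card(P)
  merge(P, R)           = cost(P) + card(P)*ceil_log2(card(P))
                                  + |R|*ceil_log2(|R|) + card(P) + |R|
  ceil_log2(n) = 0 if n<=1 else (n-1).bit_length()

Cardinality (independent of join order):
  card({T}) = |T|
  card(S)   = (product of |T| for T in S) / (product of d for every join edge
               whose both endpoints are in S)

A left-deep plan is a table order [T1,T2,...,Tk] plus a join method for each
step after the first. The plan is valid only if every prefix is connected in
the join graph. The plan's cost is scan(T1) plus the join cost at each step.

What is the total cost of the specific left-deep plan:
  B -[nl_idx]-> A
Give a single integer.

750

step 1: scan B: cost=50, card=50
step 2: join A via nl_idx
    card(P join A) = 50*400/(80) = 250
    cost = 50 + 50*9 + 250 = 750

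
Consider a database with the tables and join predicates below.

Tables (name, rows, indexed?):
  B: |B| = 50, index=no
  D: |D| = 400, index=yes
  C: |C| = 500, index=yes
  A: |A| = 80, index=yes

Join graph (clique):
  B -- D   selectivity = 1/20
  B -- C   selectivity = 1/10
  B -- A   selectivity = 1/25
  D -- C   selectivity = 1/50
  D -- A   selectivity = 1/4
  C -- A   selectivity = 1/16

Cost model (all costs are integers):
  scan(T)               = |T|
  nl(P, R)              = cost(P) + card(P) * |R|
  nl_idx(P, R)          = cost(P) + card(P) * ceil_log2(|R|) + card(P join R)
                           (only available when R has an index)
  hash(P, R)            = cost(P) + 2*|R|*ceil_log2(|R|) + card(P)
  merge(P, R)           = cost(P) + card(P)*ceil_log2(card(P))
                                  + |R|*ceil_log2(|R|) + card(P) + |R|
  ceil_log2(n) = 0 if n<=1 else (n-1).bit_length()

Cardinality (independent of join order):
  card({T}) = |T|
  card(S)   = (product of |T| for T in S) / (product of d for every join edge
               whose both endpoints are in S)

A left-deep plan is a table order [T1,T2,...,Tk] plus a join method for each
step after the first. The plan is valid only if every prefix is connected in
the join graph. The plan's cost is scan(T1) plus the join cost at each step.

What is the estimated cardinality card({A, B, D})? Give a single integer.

800

Tables in S: A(80), B(50), D(400)
Edges inside S: B-D(d=20), B-A(d=25), D-A(d=4)
numerator = 80 * 50 * 400 = 1600000
denominator = 20 * 25 * 4 = 2000
card(S) = 1600000 / 2000 = 800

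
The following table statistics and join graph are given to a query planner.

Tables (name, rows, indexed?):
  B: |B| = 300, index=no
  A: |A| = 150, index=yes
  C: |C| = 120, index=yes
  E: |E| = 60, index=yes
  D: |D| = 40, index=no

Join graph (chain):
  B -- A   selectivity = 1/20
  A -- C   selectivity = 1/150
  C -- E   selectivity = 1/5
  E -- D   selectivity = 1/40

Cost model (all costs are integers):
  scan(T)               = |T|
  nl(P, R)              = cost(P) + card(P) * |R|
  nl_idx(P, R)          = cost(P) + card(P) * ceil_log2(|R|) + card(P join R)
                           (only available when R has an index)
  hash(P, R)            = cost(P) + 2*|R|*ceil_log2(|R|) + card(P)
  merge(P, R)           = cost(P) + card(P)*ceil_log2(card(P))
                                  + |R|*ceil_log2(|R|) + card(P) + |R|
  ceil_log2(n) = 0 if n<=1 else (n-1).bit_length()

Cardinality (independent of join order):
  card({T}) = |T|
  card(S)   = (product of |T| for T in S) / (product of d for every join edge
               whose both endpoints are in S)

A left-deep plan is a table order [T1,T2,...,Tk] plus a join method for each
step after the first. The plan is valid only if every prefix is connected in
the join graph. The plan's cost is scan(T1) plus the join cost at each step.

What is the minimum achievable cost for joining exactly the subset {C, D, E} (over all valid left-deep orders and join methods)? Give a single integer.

Selinger DP over subsets of {C,D,E}:
  {C}: scan cost=120, card=120
  {E}: scan cost=60, card=60
  {D}: scan cost=40, card=40
  {CE}: card=1440; try (E,hash)→960, (C,merge)→1440, (E,merge)→1500, (C,hash)→1800, (C,nl_idx)→1920, (E,nl_idx)→2280 …(+2); best=960 via (E,hash)
  {DE}: card=60; try (E,nl_idx)→340, (D,hash)→600, (E,merge)→740, (D,merge)→760, (E,hash)→800, (E,nl)→2440 …(+1); best=340 via (E,nl_idx)
  {CDE}: card=1440; try (C,merge)→1720, (C,hash)→2080, (C,nl_idx)→2200, (D,hash)→2880, (C,nl)→7540, (D,merge)→18520 …(+1); best=1720 via (C,merge)

1720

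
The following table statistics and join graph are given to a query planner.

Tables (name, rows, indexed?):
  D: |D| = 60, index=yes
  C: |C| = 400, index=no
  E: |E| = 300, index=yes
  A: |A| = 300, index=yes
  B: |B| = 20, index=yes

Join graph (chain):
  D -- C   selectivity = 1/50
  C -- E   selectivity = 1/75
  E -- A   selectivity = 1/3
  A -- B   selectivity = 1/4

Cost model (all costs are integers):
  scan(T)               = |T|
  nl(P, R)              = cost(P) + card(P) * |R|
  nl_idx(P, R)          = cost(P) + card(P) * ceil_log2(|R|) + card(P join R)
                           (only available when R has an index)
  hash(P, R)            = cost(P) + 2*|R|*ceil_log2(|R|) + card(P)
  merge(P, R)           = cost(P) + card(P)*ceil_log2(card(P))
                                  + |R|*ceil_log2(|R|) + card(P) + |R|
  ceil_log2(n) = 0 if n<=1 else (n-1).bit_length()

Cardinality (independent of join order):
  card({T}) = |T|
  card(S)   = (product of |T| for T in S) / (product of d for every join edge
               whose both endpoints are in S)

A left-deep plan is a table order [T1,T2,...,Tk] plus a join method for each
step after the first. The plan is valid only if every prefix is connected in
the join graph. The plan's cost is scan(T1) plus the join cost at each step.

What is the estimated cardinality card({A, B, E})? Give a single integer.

150000

Tables in S: A(300), B(20), E(300)
Edges inside S: E-A(d=3), A-B(d=4)
numerator = 300 * 20 * 300 = 1800000
denominator = 3 * 4 = 12
card(S) = 1800000 / 12 = 150000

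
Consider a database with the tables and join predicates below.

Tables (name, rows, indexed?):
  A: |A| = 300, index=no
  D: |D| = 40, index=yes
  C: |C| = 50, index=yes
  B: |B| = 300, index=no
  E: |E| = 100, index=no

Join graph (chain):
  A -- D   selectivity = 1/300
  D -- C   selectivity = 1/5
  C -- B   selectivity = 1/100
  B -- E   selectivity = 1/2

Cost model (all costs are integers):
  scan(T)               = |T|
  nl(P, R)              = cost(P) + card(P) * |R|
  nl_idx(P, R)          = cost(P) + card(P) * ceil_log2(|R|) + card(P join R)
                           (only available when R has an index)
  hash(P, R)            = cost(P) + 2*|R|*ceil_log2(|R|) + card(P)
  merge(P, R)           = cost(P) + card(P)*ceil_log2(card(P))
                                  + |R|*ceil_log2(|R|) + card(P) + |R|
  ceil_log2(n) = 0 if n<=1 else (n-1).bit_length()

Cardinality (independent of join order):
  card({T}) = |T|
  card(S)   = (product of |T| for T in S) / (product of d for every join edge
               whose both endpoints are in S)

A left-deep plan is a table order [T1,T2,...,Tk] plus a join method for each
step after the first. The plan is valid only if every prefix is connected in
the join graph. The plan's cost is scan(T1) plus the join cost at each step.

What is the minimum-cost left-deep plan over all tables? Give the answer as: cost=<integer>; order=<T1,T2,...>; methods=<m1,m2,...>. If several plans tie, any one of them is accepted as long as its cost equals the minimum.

cost=10110; order=A,D,C,B,E; methods=hash,merge,hash,hash

Selinger DP (subsets sized 1..n):
  {A}: scan cost=300, card=300
  {D}: scan cost=40, card=40
  {C}: scan cost=50, card=50
  {B}: scan cost=300, card=300
  {E}: scan cost=100, card=100
  {AD}: card=40; try (D,hash)→1080, (D,nl_idx)→2140, (A,merge)→3320, (D,merge)→3580, (A,hash)→5480, (A,nl)→12040 …(+1); best=1080 via (D,hash)
  {CD}: card=400; try (D,hash)→580, (C,merge)→670, (D,merge)→680, (C,hash)→680, (C,nl_idx)→680, (D,nl_idx)→750 …(+2); best=580 via (D,hash)
  {BC}: card=150; try (C,hash)→1200, (C,nl_idx)→2250, (B,merge)→3400, (C,merge)→3650, (B,hash)→5500, (B,nl)→15050 …(+1); best=1200 via (C,hash)
  {BE}: card=15000; try (E,hash)→2000, (B,merge)→3900, (E,merge)→4100, (B,hash)→5600, (B,nl)→30100, (E,nl)→30300; best=2000 via (E,hash)
  {ACD}: card=400; try (C,merge)→1710, (C,hash)→1720, (C,nl_idx)→1720, (C,nl)→3080, (A,hash)→6380, (A,merge)→7580 …(+1); best=1710 via (C,merge)
  {BCD}: card=1200; try (D,hash)→1830, (D,merge)→2830, (D,nl_idx)→3300, (B,hash)→6380, (D,nl)→7200, (B,merge)→7580 …(+1); best=1830 via (D,hash)
  {BCE}: card=7500; try (E,hash)→2750, (E,merge)→3350, (E,nl)→16200, (C,hash)→17600, (C,nl_idx)→99500, (C,merge)→227350 …(+1); best=2750 via (E,hash)
  {ABCD}: card=1200; try (B,hash)→7510, (A,hash)→8430, (B,merge)→8710, (A,merge)→19230, (B,nl)→121710, (A,nl)→361830; best=7510 via (B,hash)
  {BCDE}: card=60000; try (E,hash)→4430, (D,hash)→10730, (E,merge)→17030, (D,nl_idx)→107750, (D,merge)→108030, (E,nl)→121830 …(+1); best=4430 via (E,hash)
  {ABCDE}: card=60000; try (E,hash)→10110, (E,merge)→22710, (A,hash)→69830, (E,nl)→127510, (A,merge)→1027430, (A,nl)→18004430; best=10110 via (E,hash)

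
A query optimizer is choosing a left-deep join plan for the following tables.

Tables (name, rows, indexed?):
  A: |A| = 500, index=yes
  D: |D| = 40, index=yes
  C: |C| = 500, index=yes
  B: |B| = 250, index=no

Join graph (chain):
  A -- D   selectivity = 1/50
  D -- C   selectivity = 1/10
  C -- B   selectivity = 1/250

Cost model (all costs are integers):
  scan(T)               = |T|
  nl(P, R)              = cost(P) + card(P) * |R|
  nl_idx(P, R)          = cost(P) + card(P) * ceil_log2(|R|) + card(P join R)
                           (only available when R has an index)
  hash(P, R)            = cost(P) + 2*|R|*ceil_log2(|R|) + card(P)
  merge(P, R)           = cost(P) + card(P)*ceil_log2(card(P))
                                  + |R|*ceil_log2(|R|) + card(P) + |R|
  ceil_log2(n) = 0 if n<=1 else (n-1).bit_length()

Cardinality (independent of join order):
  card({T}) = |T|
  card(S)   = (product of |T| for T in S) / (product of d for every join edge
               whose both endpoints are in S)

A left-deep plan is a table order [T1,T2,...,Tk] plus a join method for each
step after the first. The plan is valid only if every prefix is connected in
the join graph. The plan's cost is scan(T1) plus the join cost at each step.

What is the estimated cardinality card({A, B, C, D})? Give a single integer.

Tables in S: A(500), B(250), C(500), D(40)
Edges inside S: A-D(d=50), D-C(d=10), C-B(d=250)
numerator = 500 * 250 * 500 * 40 = 2500000000
denominator = 50 * 10 * 250 = 125000
card(S) = 2500000000 / 125000 = 20000

20000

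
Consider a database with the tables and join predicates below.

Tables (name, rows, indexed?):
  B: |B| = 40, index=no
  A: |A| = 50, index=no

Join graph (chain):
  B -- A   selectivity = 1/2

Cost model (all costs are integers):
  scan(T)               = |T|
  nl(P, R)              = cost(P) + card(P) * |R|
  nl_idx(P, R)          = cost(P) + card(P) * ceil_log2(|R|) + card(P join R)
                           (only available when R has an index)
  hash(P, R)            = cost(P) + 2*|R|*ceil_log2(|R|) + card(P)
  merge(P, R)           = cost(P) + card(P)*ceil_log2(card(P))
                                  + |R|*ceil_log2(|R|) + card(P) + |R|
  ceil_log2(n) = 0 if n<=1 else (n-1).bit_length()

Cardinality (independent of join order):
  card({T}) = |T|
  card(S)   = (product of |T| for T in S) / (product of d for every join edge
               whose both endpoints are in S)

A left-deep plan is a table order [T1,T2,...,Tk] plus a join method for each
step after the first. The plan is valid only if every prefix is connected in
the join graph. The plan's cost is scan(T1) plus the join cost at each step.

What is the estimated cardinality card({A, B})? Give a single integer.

1000

Tables in S: A(50), B(40)
Edges inside S: B-A(d=2)
numerator = 50 * 40 = 2000
denominator = 2 = 2
card(S) = 2000 / 2 = 1000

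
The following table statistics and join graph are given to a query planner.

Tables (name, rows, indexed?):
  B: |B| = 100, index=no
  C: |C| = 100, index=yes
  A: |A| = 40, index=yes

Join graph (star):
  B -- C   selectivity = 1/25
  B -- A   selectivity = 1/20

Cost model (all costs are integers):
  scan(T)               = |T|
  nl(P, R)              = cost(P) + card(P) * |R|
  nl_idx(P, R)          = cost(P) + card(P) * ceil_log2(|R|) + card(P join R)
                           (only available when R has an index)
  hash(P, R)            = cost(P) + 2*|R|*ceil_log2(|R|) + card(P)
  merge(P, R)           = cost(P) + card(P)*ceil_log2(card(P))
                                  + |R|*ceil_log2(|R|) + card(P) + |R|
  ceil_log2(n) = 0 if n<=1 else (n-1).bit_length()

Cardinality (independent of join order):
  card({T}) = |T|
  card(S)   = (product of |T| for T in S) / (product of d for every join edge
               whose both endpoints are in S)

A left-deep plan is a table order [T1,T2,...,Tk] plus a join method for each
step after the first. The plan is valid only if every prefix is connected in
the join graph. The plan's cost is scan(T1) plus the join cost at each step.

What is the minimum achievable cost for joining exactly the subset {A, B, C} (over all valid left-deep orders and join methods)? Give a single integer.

2080

Selinger DP over subsets of {A,B,C}:
  {B}: scan cost=100, card=100
  {C}: scan cost=100, card=100
  {A}: scan cost=40, card=40
  {BC}: card=400; try (C,nl_idx)→1200, (C,hash)→1600, (B,hash)→1600, (C,merge)→1700, (B,merge)→1700, (C,nl)→10100 …(+1); best=1200 via (C,nl_idx)
  {AB}: card=200; try (A,hash)→680, (A,nl_idx)→900, (B,merge)→1120, (A,merge)→1180, (B,hash)→1480, (B,nl)→4040 …(+1); best=680 via (A,hash)
  {ABC}: card=800; try (A,hash)→2080, (C,hash)→2280, (C,nl_idx)→2880, (C,merge)→3280, (A,nl_idx)→4400, (A,merge)→5480 …(+2); best=2080 via (A,hash)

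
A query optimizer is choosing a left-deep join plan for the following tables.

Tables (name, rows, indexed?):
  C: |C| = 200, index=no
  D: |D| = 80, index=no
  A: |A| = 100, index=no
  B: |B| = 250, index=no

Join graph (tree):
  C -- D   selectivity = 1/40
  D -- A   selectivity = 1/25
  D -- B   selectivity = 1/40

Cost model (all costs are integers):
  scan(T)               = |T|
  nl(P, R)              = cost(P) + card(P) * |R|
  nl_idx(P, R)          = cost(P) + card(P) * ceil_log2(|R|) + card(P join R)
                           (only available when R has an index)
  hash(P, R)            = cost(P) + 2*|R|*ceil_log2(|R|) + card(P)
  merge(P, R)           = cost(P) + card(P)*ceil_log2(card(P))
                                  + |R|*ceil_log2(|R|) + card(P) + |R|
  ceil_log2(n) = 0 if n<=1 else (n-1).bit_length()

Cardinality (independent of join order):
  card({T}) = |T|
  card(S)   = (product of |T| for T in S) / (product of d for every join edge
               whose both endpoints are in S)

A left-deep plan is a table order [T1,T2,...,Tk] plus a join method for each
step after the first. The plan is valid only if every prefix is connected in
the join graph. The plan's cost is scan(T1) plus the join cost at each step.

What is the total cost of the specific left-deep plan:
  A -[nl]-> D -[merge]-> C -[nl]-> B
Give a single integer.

413100

step 1: scan A: cost=100, card=100
step 2: join D via nl
    card(P join D) = 100*80/(25) = 320
    cost = 100 + 100*80 = 8100
step 3: join C via merge
    card(P join C) = 320*200/(40) = 1600
    cost = 8100 + 320*9 + 200*8 + 320 + 200 = 13100
step 4: join B via nl
    card(P join B) = 1600*250/(40) = 10000
    cost = 13100 + 1600*250 = 413100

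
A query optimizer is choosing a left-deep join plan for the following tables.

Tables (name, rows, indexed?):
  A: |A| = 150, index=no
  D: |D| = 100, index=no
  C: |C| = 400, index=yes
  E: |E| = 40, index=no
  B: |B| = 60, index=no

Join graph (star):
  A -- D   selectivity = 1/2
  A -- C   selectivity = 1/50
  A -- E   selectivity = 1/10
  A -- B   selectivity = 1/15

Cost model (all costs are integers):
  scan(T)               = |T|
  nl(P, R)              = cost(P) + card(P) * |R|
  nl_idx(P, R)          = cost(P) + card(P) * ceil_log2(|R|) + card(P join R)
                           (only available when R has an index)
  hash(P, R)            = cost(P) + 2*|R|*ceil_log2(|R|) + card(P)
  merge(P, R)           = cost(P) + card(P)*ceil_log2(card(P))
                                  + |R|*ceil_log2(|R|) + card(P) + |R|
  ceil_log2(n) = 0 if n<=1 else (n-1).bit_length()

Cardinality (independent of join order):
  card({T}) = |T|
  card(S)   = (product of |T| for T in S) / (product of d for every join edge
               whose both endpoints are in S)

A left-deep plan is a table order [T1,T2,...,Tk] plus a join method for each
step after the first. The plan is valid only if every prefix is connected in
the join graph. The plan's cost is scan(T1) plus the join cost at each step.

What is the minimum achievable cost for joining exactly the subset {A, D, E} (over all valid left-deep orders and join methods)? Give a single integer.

2780

Selinger DP over subsets of {A,D,E}:
  {A}: scan cost=150, card=150
  {D}: scan cost=100, card=100
  {E}: scan cost=40, card=40
  {AD}: card=7500; try (D,hash)→1700, (A,merge)→2250, (D,merge)→2300, (A,hash)→2600, (A,nl)→15100, (D,nl)→15150; best=1700 via (D,hash)
  {AE}: card=600; try (E,hash)→780, (A,merge)→1670, (E,merge)→1780, (A,hash)→2480, (A,nl)→6040, (E,nl)→6150; best=780 via (E,hash)
  {ADE}: card=30000; try (D,hash)→2780, (D,merge)→8180, (E,hash)→9680, (D,nl)→60780, (E,merge)→106980, (E,nl)→301700; best=2780 via (D,hash)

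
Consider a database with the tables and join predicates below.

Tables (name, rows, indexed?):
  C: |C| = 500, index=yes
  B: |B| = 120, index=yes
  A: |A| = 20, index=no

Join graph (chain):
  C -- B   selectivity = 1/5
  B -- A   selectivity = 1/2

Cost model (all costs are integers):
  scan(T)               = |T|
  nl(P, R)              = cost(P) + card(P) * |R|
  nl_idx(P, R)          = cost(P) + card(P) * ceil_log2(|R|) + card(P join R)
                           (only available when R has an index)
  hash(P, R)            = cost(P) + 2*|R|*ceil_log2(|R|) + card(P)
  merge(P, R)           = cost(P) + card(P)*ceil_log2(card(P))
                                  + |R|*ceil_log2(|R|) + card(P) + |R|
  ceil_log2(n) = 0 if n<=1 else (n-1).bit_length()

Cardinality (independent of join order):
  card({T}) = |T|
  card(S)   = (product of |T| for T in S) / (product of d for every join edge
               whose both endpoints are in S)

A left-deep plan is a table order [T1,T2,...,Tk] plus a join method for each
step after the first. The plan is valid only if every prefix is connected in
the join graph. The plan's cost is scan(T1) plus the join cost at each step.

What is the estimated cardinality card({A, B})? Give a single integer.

1200

Tables in S: A(20), B(120)
Edges inside S: B-A(d=2)
numerator = 20 * 120 = 2400
denominator = 2 = 2
card(S) = 2400 / 2 = 1200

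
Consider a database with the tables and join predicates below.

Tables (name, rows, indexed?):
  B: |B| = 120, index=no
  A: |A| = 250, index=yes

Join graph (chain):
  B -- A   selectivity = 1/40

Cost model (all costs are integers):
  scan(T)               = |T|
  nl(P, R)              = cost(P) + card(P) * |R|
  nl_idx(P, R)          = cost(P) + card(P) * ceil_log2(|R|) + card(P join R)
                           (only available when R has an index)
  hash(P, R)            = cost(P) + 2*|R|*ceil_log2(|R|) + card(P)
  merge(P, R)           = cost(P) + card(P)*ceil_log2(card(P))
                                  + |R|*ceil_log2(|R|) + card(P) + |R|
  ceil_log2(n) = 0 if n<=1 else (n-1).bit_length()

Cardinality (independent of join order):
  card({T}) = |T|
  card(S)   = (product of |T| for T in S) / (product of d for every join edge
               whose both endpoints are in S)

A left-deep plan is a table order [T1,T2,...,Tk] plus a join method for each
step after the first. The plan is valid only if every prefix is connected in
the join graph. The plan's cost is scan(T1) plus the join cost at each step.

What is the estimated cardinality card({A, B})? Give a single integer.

750

Tables in S: A(250), B(120)
Edges inside S: B-A(d=40)
numerator = 250 * 120 = 30000
denominator = 40 = 40
card(S) = 30000 / 40 = 750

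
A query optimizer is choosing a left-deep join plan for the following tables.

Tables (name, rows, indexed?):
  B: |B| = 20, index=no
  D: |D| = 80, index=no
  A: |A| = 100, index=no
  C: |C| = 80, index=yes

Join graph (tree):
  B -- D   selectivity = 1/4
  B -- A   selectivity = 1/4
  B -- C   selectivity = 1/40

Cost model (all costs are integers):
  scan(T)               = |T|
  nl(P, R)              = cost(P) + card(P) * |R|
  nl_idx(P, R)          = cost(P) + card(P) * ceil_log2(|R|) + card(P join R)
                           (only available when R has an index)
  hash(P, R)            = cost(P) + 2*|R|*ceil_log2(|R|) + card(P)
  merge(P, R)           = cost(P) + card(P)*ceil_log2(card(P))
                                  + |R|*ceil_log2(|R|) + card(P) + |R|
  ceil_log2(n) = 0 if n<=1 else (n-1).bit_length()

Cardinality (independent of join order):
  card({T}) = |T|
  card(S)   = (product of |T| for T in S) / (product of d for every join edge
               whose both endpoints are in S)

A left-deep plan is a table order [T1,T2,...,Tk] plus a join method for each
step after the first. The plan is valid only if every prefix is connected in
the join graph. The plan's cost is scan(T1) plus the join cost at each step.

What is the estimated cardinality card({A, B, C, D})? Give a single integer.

Tables in S: A(100), B(20), C(80), D(80)
Edges inside S: B-D(d=4), B-A(d=4), B-C(d=40)
numerator = 100 * 20 * 80 * 80 = 12800000
denominator = 4 * 4 * 40 = 640
card(S) = 12800000 / 640 = 20000

20000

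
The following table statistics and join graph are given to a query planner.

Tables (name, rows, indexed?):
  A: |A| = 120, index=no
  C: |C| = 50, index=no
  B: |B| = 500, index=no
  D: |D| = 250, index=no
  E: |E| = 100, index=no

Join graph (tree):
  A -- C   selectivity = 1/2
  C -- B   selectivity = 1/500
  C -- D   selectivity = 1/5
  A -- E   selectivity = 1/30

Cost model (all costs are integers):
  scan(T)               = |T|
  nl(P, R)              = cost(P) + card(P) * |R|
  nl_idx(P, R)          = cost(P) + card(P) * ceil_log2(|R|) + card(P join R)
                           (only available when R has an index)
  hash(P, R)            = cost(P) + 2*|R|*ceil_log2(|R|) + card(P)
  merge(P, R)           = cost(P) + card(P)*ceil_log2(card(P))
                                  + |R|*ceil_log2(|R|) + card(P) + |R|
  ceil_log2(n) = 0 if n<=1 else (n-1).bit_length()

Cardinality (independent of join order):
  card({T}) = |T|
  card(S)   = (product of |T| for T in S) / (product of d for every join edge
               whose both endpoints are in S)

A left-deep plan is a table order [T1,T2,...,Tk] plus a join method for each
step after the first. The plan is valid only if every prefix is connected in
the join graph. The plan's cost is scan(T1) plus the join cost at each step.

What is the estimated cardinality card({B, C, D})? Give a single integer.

Tables in S: B(500), C(50), D(250)
Edges inside S: C-B(d=500), C-D(d=5)
numerator = 500 * 50 * 250 = 6250000
denominator = 500 * 5 = 2500
card(S) = 6250000 / 2500 = 2500

2500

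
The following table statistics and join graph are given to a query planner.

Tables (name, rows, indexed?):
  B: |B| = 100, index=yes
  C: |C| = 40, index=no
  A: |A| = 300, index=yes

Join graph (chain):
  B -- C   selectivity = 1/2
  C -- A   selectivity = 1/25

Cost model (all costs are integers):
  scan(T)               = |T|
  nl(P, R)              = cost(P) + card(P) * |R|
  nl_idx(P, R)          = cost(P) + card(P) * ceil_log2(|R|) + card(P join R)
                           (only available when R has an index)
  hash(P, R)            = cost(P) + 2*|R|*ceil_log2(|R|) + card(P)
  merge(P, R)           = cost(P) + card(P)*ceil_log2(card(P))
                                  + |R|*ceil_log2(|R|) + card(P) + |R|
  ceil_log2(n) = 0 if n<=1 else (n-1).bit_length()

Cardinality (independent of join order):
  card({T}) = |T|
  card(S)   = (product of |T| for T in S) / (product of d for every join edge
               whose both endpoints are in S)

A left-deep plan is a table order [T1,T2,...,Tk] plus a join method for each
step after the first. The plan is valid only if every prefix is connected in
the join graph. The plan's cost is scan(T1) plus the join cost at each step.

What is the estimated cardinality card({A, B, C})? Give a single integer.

Tables in S: A(300), B(100), C(40)
Edges inside S: B-C(d=2), C-A(d=25)
numerator = 300 * 100 * 40 = 1200000
denominator = 2 * 25 = 50
card(S) = 1200000 / 50 = 24000

24000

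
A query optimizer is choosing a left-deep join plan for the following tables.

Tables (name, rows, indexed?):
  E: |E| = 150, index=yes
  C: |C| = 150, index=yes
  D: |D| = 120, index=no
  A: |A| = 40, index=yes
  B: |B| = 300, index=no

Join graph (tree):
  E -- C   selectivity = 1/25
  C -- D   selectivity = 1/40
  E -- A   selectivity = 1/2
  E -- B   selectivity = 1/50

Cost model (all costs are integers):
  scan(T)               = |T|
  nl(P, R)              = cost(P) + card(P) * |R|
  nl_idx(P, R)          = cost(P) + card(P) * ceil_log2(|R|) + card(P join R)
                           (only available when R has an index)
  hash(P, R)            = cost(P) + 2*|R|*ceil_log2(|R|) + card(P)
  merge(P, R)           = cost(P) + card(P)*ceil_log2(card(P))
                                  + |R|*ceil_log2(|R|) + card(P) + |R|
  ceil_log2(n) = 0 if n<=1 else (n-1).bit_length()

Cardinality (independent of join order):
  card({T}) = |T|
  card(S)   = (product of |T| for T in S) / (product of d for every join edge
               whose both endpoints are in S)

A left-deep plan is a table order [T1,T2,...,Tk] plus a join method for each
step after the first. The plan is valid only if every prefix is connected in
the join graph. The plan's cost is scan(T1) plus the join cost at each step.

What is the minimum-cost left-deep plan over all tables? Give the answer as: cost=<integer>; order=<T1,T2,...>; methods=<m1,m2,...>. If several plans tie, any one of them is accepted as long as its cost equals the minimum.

Selinger DP (subsets sized 1..n):
  {E}: scan cost=150, card=150
  {C}: scan cost=150, card=150
  {D}: scan cost=120, card=120
  {A}: scan cost=40, card=40
  {B}: scan cost=300, card=300
  {CE}: card=900; try (E,nl_idx)→2250, (C,nl_idx)→2250, (E,hash)→2700, (C,hash)→2700, (E,merge)→2850, (C,merge)→2850 …(+2); best=2250 via (E,nl_idx)
  {AE}: card=3000; try (A,hash)→780, (E,merge)→1670, (A,merge)→1780, (E,hash)→2480, (E,nl_idx)→3360, (A,nl_idx)→4050 …(+2); best=780 via (A,hash)
  {BE}: card=900; try (E,hash)→3000, (E,nl_idx)→3600, (B,merge)→4500, (E,merge)→4650, (B,hash)→5700, (B,nl)→45150 …(+1); best=3000 via (E,hash)
  {CD}: card=450; try (C,nl_idx)→1530, (D,hash)→1980, (C,merge)→2430, (D,merge)→2460, (C,hash)→2640, (C,nl)→18120 …(+1); best=1530 via (C,nl_idx)
  {CDE}: card=2700; try (E,hash)→4380, (D,hash)→4830, (E,merge)→7380, (E,nl_idx)→7830, (D,merge)→13110, (E,nl)→69030 …(+1); best=4380 via (E,hash)
  {ACE}: card=18000; try (A,hash)→3630, (C,hash)→6180, (A,merge)→12430, (A,nl_idx)→25650, (A,nl)→38250, (C,merge)→41130 …(+2); best=3630 via (A,hash)
  {BCE}: card=5400; try (C,hash)→6300, (B,hash)→8550, (C,merge)→14250, (B,merge)→15150, (C,nl_idx)→15600, (C,nl)→138000 …(+1); best=6300 via (C,hash)
  {ABE}: card=18000; try (A,hash)→4380, (B,hash)→9180, (A,merge)→13180, (A,nl_idx)→26400, (A,nl)→39000, (B,merge)→42780 …(+1); best=4380 via (A,hash)
  {ACDE}: card=54000; try (A,hash)→7560, (D,hash)→23310, (A,merge)→39760, (A,nl_idx)→74580, (A,nl)→112380, (D,merge)→292590 …(+1); best=7560 via (A,hash)
  {BCDE}: card=16200; try (B,hash)→12480, (D,hash)→13380, (B,merge)→42480, (D,merge)→82860, (D,nl)→654300, (B,nl)→814380; best=12480 via (B,hash)
  {ABCE}: card=108000; try (A,hash)→12180, (C,hash)→24780, (B,hash)→27030, (A,merge)→82180, (A,nl_idx)→146700, (A,nl)→222300 …(+5); best=12180 via (A,hash)
  {ABCDE}: card=324000; try (A,hash)→29160, (B,hash)→66960, (D,hash)→121860, (A,merge)→255760, (A,nl_idx)→433680, (A,nl)→660480 …(+4); best=29160 via (A,hash)

cost=29160; order=D,C,E,B,A; methods=nl_idx,hash,hash,hash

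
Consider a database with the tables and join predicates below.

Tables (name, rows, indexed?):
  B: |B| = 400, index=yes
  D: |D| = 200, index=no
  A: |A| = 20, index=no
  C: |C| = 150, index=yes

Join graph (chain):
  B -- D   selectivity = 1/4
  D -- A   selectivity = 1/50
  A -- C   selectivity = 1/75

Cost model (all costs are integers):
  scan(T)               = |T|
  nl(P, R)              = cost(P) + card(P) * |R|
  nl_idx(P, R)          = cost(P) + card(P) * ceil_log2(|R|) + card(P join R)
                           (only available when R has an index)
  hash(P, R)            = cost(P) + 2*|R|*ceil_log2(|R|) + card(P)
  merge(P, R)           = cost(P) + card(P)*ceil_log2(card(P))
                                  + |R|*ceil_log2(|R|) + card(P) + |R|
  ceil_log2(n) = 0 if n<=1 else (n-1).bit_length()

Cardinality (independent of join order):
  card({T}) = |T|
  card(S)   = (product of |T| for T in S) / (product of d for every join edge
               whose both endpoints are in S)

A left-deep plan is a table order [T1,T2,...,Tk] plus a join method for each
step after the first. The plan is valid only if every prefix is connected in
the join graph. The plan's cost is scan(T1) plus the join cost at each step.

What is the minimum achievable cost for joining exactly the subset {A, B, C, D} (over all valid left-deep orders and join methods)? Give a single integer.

Selinger DP over subsets of {A,B,C,D}:
  {B}: scan cost=400, card=400
  {D}: scan cost=200, card=200
  {A}: scan cost=20, card=20
  {C}: scan cost=150, card=150
  {BD}: card=20000; try (D,hash)→4000, (B,merge)→6000, (D,merge)→6200, (B,hash)→7600, (B,nl_idx)→22000, (B,nl)→80200 …(+1); best=4000 via (D,hash)
  {AD}: card=80; try (A,hash)→600, (D,merge)→1940, (A,merge)→2120, (D,hash)→3240, (D,nl)→4020, (A,nl)→4200; best=600 via (A,hash)
  {AC}: card=40; try (C,nl_idx)→220, (A,hash)→500, (C,merge)→1490, (A,merge)→1620, (C,hash)→2440, (C,nl)→3020 …(+1); best=220 via (C,nl_idx)
  {ABD}: card=8000; try (B,merge)→5240, (B,hash)→7880, (B,nl_idx)→9320, (A,hash)→24200, (B,nl)→32600, (A,merge)→324120 …(+1); best=5240 via (B,merge)
  {ACD}: card=160; try (C,nl_idx)→1400, (D,merge)→2300, (C,merge)→2590, (C,hash)→3080, (D,hash)→3460, (D,nl)→8220 …(+1); best=1400 via (C,nl_idx)
  {ABCD}: card=16000; try (B,merge)→6840, (B,hash)→8760, (C,hash)→15640, (B,nl_idx)→18840, (B,nl)→65400, (C,nl_idx)→85240 …(+2); best=6840 via (B,merge)

6840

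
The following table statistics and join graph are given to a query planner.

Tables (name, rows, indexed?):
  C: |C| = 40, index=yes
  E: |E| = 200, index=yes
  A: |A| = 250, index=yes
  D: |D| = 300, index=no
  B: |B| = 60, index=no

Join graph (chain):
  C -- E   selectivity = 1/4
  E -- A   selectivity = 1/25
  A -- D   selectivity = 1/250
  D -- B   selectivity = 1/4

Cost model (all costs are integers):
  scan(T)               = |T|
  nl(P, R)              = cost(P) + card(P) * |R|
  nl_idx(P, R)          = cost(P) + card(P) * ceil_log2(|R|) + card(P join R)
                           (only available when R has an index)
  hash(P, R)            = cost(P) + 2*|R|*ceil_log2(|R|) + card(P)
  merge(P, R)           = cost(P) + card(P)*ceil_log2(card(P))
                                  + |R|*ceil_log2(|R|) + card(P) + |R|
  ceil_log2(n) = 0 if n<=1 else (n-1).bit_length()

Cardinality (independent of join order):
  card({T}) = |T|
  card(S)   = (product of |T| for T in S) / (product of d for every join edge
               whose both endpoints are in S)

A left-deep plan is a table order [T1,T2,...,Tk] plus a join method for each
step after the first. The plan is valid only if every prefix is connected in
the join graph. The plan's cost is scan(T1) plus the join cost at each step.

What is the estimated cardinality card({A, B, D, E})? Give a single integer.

Tables in S: A(250), B(60), D(300), E(200)
Edges inside S: E-A(d=25), A-D(d=250), D-B(d=4)
numerator = 250 * 60 * 300 * 200 = 900000000
denominator = 25 * 250 * 4 = 25000
card(S) = 900000000 / 25000 = 36000

36000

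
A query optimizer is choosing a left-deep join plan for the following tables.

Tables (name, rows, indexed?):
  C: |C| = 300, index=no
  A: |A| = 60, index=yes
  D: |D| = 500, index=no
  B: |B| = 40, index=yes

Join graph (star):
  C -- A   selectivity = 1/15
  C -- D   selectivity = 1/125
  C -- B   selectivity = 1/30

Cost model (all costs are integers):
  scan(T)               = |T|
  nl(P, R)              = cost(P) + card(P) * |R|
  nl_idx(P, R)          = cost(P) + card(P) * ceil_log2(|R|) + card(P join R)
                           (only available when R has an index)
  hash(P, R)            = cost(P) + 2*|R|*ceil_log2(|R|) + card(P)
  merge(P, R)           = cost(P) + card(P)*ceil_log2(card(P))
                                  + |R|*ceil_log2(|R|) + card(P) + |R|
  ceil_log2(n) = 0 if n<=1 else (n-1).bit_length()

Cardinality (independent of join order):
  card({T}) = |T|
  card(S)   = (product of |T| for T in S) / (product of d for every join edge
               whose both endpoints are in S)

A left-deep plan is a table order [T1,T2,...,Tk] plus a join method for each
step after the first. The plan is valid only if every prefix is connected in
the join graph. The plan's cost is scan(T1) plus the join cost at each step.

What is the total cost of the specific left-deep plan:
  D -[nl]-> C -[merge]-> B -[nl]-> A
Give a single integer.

261180

step 1: scan D: cost=500, card=500
step 2: join C via nl
    card(P join C) = 500*300/(125) = 1200
    cost = 500 + 500*300 = 150500
step 3: join B via merge
    card(P join B) = 1200*40/(30) = 1600
    cost = 150500 + 1200*11 + 40*6 + 1200 + 40 = 165180
step 4: join A via nl
    card(P join A) = 1600*60/(15) = 6400
    cost = 165180 + 1600*60 = 261180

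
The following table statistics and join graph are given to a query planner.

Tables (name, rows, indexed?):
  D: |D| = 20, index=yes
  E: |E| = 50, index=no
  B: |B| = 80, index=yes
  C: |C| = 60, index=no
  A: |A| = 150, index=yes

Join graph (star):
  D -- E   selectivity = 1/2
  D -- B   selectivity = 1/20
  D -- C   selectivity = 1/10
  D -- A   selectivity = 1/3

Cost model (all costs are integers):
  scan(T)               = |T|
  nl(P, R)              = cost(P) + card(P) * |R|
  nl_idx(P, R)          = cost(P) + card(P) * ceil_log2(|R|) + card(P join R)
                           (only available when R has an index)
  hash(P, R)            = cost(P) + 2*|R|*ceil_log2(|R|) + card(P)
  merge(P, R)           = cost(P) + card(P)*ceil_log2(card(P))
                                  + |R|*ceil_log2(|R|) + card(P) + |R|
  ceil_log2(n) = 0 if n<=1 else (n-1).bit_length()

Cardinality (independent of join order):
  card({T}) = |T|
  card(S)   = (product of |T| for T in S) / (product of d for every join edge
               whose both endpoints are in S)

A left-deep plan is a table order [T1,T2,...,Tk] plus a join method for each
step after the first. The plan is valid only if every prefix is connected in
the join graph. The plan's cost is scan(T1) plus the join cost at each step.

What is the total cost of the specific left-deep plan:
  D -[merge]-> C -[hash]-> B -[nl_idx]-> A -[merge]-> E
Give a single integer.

step 1: scan D: cost=20, card=20
step 2: join C via merge
    card(P join C) = 20*60/(10) = 120
    cost = 20 + 20*5 + 60*6 + 20 + 60 = 560
step 3: join B via hash
    card(P join B) = 120*80/(20) = 480
    cost = 560 + 2*80*7 + 120 = 1800
step 4: join A via nl_idx
    card(P join A) = 480*150/(3) = 24000
    cost = 1800 + 480*8 + 24000 = 29640
step 5: join E via merge
    card(P join E) = 24000*50/(2) = 600000
    cost = 29640 + 24000*15 + 50*6 + 24000 + 50 = 413990

413990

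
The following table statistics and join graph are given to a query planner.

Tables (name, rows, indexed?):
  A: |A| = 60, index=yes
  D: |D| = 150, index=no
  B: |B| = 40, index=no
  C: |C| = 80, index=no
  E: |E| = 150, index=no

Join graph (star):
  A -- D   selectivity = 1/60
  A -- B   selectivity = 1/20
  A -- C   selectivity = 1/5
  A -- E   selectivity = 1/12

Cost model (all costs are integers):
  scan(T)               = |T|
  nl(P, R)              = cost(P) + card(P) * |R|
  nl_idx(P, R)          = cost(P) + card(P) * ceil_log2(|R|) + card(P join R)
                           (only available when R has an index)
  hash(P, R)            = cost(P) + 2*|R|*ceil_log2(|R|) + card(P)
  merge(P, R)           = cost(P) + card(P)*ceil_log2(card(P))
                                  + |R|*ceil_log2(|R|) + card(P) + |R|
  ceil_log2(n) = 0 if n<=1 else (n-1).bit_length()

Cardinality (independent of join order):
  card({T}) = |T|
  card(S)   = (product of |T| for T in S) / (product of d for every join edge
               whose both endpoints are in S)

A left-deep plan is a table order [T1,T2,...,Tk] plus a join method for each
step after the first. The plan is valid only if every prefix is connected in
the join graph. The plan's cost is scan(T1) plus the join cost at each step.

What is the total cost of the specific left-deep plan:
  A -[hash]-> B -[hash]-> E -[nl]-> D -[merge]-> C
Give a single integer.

277510

step 1: scan A: cost=60, card=60
step 2: join B via hash
    card(P join B) = 60*40/(20) = 120
    cost = 60 + 2*40*6 + 60 = 600
step 3: join E via hash
    card(P join E) = 120*150/(12) = 1500
    cost = 600 + 2*150*8 + 120 = 3120
step 4: join D via nl
    card(P join D) = 1500*150/(60) = 3750
    cost = 3120 + 1500*150 = 228120
step 5: join C via merge
    card(P join C) = 3750*80/(5) = 60000
    cost = 228120 + 3750*12 + 80*7 + 3750 + 80 = 277510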